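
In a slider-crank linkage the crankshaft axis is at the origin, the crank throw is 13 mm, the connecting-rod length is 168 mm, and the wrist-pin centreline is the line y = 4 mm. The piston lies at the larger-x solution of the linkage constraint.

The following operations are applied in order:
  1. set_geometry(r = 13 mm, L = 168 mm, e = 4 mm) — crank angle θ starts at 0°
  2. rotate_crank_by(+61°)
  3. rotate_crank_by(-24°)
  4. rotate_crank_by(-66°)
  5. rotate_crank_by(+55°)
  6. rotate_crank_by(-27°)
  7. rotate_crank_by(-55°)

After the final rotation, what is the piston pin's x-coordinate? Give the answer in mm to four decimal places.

set_geometry: r = 13 mm, L = 168 mm, e = 4 mm; θ ← 0°
rotate_crank_by(+61°): θ ← 0° +61° = 61°
rotate_crank_by(-24°): θ ← 61° -24° = 37°
rotate_crank_by(-66°): θ ← 37° -66° = -29°
rotate_crank_by(+55°): θ ← -29° +55° = 26°
rotate_crank_by(-27°): θ ← 26° -27° = -1°
rotate_crank_by(-55°): θ ← -1° -55° = -56°
crank pin P = (r cos θ, r sin θ) = (7.269508, -10.777488)
h = r sin θ − e = -10.777488 − 4 = -14.777488
x = r cos θ + √(L² − h²) = 7.269508 + √(28224.0 − 218.3742) = 7.269508 + 167.348815 = 174.618323

174.6183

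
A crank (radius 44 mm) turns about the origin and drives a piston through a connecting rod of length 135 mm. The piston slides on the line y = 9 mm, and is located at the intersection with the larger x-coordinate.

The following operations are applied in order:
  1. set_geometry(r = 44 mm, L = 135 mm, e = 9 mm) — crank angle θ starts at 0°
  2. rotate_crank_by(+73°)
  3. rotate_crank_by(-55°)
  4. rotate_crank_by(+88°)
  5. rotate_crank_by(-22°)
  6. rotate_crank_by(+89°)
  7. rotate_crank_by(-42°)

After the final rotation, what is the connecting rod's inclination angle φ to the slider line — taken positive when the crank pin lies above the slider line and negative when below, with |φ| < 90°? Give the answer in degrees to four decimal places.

10.3297

set_geometry: r = 44 mm, L = 135 mm, e = 9 mm; θ ← 0°
rotate_crank_by(+73°): θ ← 0° +73° = 73°
rotate_crank_by(-55°): θ ← 73° -55° = 18°
rotate_crank_by(+88°): θ ← 18° +88° = 106°
rotate_crank_by(-22°): θ ← 106° -22° = 84°
rotate_crank_by(+89°): θ ← 84° +89° = 173°
rotate_crank_by(-42°): θ ← 173° -42° = 131°
crank pin P = (r cos θ, r sin θ) = (-28.866597, 33.207222)
h = r sin θ − e = 33.207222 − 9 = 24.207222
sin φ = h / L = 24.207222 / 135 = 0.17931275
φ = arcsin(0.17931275) = 10.329732°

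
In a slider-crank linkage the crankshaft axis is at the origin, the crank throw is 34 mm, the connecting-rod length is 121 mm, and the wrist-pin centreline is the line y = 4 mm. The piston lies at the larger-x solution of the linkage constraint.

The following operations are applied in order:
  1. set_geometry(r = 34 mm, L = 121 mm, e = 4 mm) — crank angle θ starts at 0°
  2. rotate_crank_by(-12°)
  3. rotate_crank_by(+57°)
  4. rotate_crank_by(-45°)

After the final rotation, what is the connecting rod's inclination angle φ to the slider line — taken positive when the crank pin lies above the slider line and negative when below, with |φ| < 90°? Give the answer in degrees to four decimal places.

-1.8944

set_geometry: r = 34 mm, L = 121 mm, e = 4 mm; θ ← 0°
rotate_crank_by(-12°): θ ← 0° -12° = -12°
rotate_crank_by(+57°): θ ← -12° +57° = 45°
rotate_crank_by(-45°): θ ← 45° -45° = 0°
crank pin P = (r cos θ, r sin θ) = (34.000000, 0.000000)
h = r sin θ − e = 0.000000 − 4 = -4.000000
sin φ = h / L = -4.000000 / 121 = -0.03305785
φ = arcsin(-0.03305785) = -1.894421°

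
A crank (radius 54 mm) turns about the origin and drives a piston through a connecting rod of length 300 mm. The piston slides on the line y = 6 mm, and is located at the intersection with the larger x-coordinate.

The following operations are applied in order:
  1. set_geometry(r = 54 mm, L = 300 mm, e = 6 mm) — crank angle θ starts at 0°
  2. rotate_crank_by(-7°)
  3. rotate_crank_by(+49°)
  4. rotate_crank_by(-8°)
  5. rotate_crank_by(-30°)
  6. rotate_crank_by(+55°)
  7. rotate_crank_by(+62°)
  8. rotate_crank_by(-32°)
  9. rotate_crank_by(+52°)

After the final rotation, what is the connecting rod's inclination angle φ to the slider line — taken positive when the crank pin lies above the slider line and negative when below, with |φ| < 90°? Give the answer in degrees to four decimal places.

5.3522

set_geometry: r = 54 mm, L = 300 mm, e = 6 mm; θ ← 0°
rotate_crank_by(-7°): θ ← 0° -7° = -7°
rotate_crank_by(+49°): θ ← -7° +49° = 42°
rotate_crank_by(-8°): θ ← 42° -8° = 34°
rotate_crank_by(-30°): θ ← 34° -30° = 4°
rotate_crank_by(+55°): θ ← 4° +55° = 59°
rotate_crank_by(+62°): θ ← 59° +62° = 121°
rotate_crank_by(-32°): θ ← 121° -32° = 89°
rotate_crank_by(+52°): θ ← 89° +52° = 141°
crank pin P = (r cos θ, r sin θ) = (-41.965882, 33.983301)
h = r sin θ − e = 33.983301 − 6 = 27.983301
sin φ = h / L = 27.983301 / 300 = 0.09327767
φ = arcsin(0.09327767) = 5.352197°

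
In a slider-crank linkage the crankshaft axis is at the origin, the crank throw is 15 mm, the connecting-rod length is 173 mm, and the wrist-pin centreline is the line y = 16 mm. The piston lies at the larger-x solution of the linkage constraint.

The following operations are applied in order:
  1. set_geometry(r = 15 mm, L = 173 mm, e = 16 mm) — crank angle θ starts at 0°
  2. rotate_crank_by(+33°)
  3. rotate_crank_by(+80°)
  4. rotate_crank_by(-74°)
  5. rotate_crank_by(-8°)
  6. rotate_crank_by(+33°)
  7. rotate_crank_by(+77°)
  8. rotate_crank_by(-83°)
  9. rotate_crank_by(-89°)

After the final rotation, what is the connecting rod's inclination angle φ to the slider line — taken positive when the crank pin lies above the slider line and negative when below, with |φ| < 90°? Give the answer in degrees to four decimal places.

-7.8825

set_geometry: r = 15 mm, L = 173 mm, e = 16 mm; θ ← 0°
rotate_crank_by(+33°): θ ← 0° +33° = 33°
rotate_crank_by(+80°): θ ← 33° +80° = 113°
rotate_crank_by(-74°): θ ← 113° -74° = 39°
rotate_crank_by(-8°): θ ← 39° -8° = 31°
rotate_crank_by(+33°): θ ← 31° +33° = 64°
rotate_crank_by(+77°): θ ← 64° +77° = 141°
rotate_crank_by(-83°): θ ← 141° -83° = 58°
rotate_crank_by(-89°): θ ← 58° -89° = -31°
crank pin P = (r cos θ, r sin θ) = (12.857510, -7.725571)
h = r sin θ − e = -7.725571 − 16 = -23.725571
sin φ = h / L = -23.725571 / 173 = -0.13714203
φ = arcsin(-0.13714203) = -7.882501°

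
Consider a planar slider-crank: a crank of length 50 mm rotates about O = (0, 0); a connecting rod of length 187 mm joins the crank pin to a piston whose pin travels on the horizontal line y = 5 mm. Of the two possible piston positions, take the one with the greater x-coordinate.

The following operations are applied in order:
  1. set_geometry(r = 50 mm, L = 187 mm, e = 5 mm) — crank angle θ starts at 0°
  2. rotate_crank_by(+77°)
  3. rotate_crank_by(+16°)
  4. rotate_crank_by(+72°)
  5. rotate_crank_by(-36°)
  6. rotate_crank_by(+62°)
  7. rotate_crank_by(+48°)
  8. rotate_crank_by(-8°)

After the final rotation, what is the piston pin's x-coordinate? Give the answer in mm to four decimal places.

set_geometry: r = 50 mm, L = 187 mm, e = 5 mm; θ ← 0°
rotate_crank_by(+77°): θ ← 0° +77° = 77°
rotate_crank_by(+16°): θ ← 77° +16° = 93°
rotate_crank_by(+72°): θ ← 93° +72° = 165°
rotate_crank_by(-36°): θ ← 165° -36° = 129°
rotate_crank_by(+62°): θ ← 129° +62° = 191°
rotate_crank_by(+48°): θ ← 191° +48° = 239°
rotate_crank_by(-8°): θ ← 239° -8° = 231°
crank pin P = (r cos θ, r sin θ) = (-31.466020, -38.857298)
h = r sin θ − e = -38.857298 − 5 = -43.857298
x = r cos θ + √(L² − h²) = -31.466020 + √(34969.0 − 1923.4626) = -31.466020 + 181.784316 = 150.318296

150.3183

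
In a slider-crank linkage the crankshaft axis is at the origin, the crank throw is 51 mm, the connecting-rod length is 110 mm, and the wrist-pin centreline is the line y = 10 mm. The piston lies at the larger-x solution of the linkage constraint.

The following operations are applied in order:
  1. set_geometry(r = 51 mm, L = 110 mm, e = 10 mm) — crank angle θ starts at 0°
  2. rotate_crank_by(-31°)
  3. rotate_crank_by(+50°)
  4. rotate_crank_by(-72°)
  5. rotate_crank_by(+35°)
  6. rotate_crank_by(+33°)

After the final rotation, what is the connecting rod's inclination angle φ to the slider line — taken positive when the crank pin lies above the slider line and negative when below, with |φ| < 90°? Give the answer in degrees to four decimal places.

1.6669

set_geometry: r = 51 mm, L = 110 mm, e = 10 mm; θ ← 0°
rotate_crank_by(-31°): θ ← 0° -31° = -31°
rotate_crank_by(+50°): θ ← -31° +50° = 19°
rotate_crank_by(-72°): θ ← 19° -72° = -53°
rotate_crank_by(+35°): θ ← -53° +35° = -18°
rotate_crank_by(+33°): θ ← -18° +33° = 15°
crank pin P = (r cos θ, r sin θ) = (49.262217, 13.199771)
h = r sin θ − e = 13.199771 − 10 = 3.199771
sin φ = h / L = 3.199771 / 110 = 0.02908883
φ = arcsin(0.02908883) = 1.666902°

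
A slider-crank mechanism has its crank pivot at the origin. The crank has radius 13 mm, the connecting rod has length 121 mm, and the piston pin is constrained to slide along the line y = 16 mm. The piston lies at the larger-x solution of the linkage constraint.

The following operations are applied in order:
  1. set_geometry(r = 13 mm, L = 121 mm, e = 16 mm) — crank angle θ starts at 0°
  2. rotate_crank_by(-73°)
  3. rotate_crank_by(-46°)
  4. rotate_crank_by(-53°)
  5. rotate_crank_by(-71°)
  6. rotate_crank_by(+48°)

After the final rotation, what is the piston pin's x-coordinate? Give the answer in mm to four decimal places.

set_geometry: r = 13 mm, L = 121 mm, e = 16 mm; θ ← 0°
rotate_crank_by(-73°): θ ← 0° -73° = -73°
rotate_crank_by(-46°): θ ← -73° -46° = -119°
rotate_crank_by(-53°): θ ← -119° -53° = -172°
rotate_crank_by(-71°): θ ← -172° -71° = -243°
rotate_crank_by(+48°): θ ← -243° +48° = -195°
crank pin P = (r cos θ, r sin θ) = (-12.557036, 3.364648)
h = r sin θ − e = 3.364648 − 16 = -12.635352
x = r cos θ + √(L² − h²) = -12.557036 + √(14641.0 − 159.6521) = -12.557036 + 120.338472 = 107.781436

107.7814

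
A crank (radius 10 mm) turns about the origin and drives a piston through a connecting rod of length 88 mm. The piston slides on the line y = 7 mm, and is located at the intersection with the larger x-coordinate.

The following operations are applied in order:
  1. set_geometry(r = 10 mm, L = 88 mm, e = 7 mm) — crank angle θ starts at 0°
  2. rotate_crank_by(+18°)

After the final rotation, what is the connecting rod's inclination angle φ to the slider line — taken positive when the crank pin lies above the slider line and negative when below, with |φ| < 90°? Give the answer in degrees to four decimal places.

set_geometry: r = 10 mm, L = 88 mm, e = 7 mm; θ ← 0°
rotate_crank_by(+18°): θ ← 0° +18° = 18°
crank pin P = (r cos θ, r sin θ) = (9.510565, 3.090170)
h = r sin θ − e = 3.090170 − 7 = -3.909830
sin φ = h / L = -3.909830 / 88 = -0.04442989
φ = arcsin(-0.04442989) = -2.546483°

-2.5465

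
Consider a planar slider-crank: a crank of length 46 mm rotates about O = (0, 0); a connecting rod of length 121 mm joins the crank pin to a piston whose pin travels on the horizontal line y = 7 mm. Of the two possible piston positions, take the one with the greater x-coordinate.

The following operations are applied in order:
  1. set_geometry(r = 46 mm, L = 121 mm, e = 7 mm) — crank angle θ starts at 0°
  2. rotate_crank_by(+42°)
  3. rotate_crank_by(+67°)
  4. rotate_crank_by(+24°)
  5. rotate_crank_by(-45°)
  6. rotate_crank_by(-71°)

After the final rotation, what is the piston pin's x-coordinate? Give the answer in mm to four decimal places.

164.8180

set_geometry: r = 46 mm, L = 121 mm, e = 7 mm; θ ← 0°
rotate_crank_by(+42°): θ ← 0° +42° = 42°
rotate_crank_by(+67°): θ ← 42° +67° = 109°
rotate_crank_by(+24°): θ ← 109° +24° = 133°
rotate_crank_by(-45°): θ ← 133° -45° = 88°
rotate_crank_by(-71°): θ ← 88° -71° = 17°
crank pin P = (r cos θ, r sin θ) = (43.990019, 13.449098)
h = r sin θ − e = 13.449098 − 7 = 6.449098
x = r cos θ + √(L² − h²) = 43.990019 + √(14641.0 − 41.5909) = 43.990019 + 120.828015 = 164.818033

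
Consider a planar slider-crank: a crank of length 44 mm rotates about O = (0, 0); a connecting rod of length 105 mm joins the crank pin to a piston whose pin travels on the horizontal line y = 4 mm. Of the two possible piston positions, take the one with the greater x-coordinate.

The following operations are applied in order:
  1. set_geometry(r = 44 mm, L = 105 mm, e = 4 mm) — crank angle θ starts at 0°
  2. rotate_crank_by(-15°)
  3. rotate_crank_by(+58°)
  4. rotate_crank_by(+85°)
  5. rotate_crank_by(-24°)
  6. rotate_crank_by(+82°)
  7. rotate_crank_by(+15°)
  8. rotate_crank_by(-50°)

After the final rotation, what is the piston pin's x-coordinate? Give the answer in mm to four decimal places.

65.0764

set_geometry: r = 44 mm, L = 105 mm, e = 4 mm; θ ← 0°
rotate_crank_by(-15°): θ ← 0° -15° = -15°
rotate_crank_by(+58°): θ ← -15° +58° = 43°
rotate_crank_by(+85°): θ ← 43° +85° = 128°
rotate_crank_by(-24°): θ ← 128° -24° = 104°
rotate_crank_by(+82°): θ ← 104° +82° = 186°
rotate_crank_by(+15°): θ ← 186° +15° = 201°
rotate_crank_by(-50°): θ ← 201° -50° = 151°
crank pin P = (r cos θ, r sin θ) = (-38.483267, 21.331623)
h = r sin θ − e = 21.331623 − 4 = 17.331623
x = r cos θ + √(L² − h²) = -38.483267 + √(11025.0 − 300.3852) = -38.483267 + 103.559716 = 65.076449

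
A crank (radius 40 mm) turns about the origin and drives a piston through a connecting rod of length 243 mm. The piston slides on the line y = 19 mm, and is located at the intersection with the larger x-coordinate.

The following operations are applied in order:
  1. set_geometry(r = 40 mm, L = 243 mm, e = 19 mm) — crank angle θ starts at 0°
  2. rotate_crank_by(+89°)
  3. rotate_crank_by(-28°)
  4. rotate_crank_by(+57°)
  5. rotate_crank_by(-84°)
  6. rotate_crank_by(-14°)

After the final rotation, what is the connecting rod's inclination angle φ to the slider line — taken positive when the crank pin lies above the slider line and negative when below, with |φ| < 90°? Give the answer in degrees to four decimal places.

set_geometry: r = 40 mm, L = 243 mm, e = 19 mm; θ ← 0°
rotate_crank_by(+89°): θ ← 0° +89° = 89°
rotate_crank_by(-28°): θ ← 89° -28° = 61°
rotate_crank_by(+57°): θ ← 61° +57° = 118°
rotate_crank_by(-84°): θ ← 118° -84° = 34°
rotate_crank_by(-14°): θ ← 34° -14° = 20°
crank pin P = (r cos θ, r sin θ) = (37.587705, 13.680806)
h = r sin θ − e = 13.680806 − 19 = -5.319194
sin φ = h / L = -5.319194 / 243 = -0.02188969
φ = arcsin(-0.02188969) = -1.254287°

-1.2543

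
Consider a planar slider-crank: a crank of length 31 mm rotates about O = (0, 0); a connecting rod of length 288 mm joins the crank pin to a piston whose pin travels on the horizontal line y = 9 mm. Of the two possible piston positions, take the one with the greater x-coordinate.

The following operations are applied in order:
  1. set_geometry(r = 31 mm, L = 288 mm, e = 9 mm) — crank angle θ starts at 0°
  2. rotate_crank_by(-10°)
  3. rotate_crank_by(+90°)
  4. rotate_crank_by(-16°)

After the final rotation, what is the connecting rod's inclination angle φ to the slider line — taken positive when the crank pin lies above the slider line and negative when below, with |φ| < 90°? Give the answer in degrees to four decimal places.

3.7553

set_geometry: r = 31 mm, L = 288 mm, e = 9 mm; θ ← 0°
rotate_crank_by(-10°): θ ← 0° -10° = -10°
rotate_crank_by(+90°): θ ← -10° +90° = 80°
rotate_crank_by(-16°): θ ← 80° -16° = 64°
crank pin P = (r cos θ, r sin θ) = (13.589506, 27.862615)
h = r sin θ − e = 27.862615 − 9 = 18.862615
sin φ = h / L = 18.862615 / 288 = 0.06549519
φ = arcsin(0.06549519) = 3.755286°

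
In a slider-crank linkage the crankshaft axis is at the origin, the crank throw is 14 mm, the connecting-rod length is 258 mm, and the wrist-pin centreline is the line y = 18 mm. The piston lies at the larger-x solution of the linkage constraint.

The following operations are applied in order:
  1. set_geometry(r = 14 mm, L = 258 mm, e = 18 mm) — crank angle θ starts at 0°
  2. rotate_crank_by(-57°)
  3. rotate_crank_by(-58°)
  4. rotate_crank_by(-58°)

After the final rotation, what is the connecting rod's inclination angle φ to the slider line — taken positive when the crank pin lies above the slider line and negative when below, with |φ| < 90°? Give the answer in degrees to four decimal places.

set_geometry: r = 14 mm, L = 258 mm, e = 18 mm; θ ← 0°
rotate_crank_by(-57°): θ ← 0° -57° = -57°
rotate_crank_by(-58°): θ ← -57° -58° = -115°
rotate_crank_by(-58°): θ ← -115° -58° = -173°
crank pin P = (r cos θ, r sin θ) = (-13.895646, -1.706171)
h = r sin θ − e = -1.706171 − 18 = -19.706171
sin φ = h / L = -19.706171 / 258 = -0.07638051
φ = arcsin(-0.07638051) = -4.380547°

-4.3805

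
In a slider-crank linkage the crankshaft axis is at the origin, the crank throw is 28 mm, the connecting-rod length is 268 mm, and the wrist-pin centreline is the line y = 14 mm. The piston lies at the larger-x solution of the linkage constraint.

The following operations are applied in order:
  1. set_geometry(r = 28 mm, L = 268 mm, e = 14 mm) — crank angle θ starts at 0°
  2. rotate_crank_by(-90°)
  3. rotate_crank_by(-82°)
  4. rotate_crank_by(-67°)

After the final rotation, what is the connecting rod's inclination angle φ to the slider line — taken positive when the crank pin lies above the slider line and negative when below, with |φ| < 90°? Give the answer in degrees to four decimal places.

set_geometry: r = 28 mm, L = 268 mm, e = 14 mm; θ ← 0°
rotate_crank_by(-90°): θ ← 0° -90° = -90°
rotate_crank_by(-82°): θ ← -90° -82° = -172°
rotate_crank_by(-67°): θ ← -172° -67° = -239°
crank pin P = (r cos θ, r sin θ) = (-14.421066, 24.000684)
h = r sin θ − e = 24.000684 − 14 = 10.000684
sin φ = h / L = 10.000684 / 268 = 0.03731599
φ = arcsin(0.03731599) = 2.138545°

2.1385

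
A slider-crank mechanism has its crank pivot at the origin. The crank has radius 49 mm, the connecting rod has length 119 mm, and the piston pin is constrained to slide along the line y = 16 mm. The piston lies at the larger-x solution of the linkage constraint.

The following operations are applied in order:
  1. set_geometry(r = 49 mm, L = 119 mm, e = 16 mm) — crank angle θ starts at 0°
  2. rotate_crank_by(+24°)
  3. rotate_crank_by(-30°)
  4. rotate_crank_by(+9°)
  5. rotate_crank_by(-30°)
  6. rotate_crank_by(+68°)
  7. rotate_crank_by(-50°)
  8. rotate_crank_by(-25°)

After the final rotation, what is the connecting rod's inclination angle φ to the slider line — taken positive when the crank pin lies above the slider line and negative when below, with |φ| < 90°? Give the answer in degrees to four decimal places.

set_geometry: r = 49 mm, L = 119 mm, e = 16 mm; θ ← 0°
rotate_crank_by(+24°): θ ← 0° +24° = 24°
rotate_crank_by(-30°): θ ← 24° -30° = -6°
rotate_crank_by(+9°): θ ← -6° +9° = 3°
rotate_crank_by(-30°): θ ← 3° -30° = -27°
rotate_crank_by(+68°): θ ← -27° +68° = 41°
rotate_crank_by(-50°): θ ← 41° -50° = -9°
rotate_crank_by(-25°): θ ← -9° -25° = -34°
crank pin P = (r cos θ, r sin θ) = (40.622841, -27.400452)
h = r sin θ − e = -27.400452 − 16 = -43.400452
sin φ = h / L = -43.400452 / 119 = -0.36470968
φ = arcsin(-0.36470968) = -21.389717°

-21.3897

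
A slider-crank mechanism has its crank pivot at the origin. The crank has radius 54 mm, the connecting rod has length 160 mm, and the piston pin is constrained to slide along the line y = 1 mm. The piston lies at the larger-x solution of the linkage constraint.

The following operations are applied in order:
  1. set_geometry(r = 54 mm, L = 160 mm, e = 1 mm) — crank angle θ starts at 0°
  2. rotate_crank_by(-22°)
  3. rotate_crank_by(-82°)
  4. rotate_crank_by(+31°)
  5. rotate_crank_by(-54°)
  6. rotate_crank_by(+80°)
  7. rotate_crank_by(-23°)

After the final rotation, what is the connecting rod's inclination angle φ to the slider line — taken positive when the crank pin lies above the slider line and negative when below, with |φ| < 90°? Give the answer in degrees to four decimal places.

-18.8684

set_geometry: r = 54 mm, L = 160 mm, e = 1 mm; θ ← 0°
rotate_crank_by(-22°): θ ← 0° -22° = -22°
rotate_crank_by(-82°): θ ← -22° -82° = -104°
rotate_crank_by(+31°): θ ← -104° +31° = -73°
rotate_crank_by(-54°): θ ← -73° -54° = -127°
rotate_crank_by(+80°): θ ← -127° +80° = -47°
rotate_crank_by(-23°): θ ← -47° -23° = -70°
crank pin P = (r cos θ, r sin θ) = (18.469088, -50.743402)
h = r sin θ − e = -50.743402 − 1 = -51.743402
sin φ = h / L = -51.743402 / 160 = -0.32339626
φ = arcsin(-0.32339626) = -18.868441°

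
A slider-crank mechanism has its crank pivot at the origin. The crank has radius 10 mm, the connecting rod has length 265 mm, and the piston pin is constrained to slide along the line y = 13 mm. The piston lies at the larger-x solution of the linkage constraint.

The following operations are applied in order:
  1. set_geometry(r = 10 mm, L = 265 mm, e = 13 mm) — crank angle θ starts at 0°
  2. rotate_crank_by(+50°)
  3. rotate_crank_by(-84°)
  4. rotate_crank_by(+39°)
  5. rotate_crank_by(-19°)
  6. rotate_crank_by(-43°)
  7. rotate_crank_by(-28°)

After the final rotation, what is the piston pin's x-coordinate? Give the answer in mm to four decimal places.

set_geometry: r = 10 mm, L = 265 mm, e = 13 mm; θ ← 0°
rotate_crank_by(+50°): θ ← 0° +50° = 50°
rotate_crank_by(-84°): θ ← 50° -84° = -34°
rotate_crank_by(+39°): θ ← -34° +39° = 5°
rotate_crank_by(-19°): θ ← 5° -19° = -14°
rotate_crank_by(-43°): θ ← -14° -43° = -57°
rotate_crank_by(-28°): θ ← -57° -28° = -85°
crank pin P = (r cos θ, r sin θ) = (0.871557, -9.961947)
h = r sin θ − e = -9.961947 − 13 = -22.961947
x = r cos θ + √(L² − h²) = 0.871557 + √(70225.0 − 527.2510) = 0.871557 + 264.003312 = 264.874870

264.8749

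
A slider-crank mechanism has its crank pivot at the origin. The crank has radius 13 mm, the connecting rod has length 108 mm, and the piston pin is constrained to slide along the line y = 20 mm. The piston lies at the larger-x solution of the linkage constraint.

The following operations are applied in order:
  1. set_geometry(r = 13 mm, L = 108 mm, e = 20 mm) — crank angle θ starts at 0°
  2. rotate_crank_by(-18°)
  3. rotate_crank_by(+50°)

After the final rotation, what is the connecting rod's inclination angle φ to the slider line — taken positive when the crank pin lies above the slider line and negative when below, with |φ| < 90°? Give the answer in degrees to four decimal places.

set_geometry: r = 13 mm, L = 108 mm, e = 20 mm; θ ← 0°
rotate_crank_by(-18°): θ ← 0° -18° = -18°
rotate_crank_by(+50°): θ ← -18° +50° = 32°
crank pin P = (r cos θ, r sin θ) = (11.024625, 6.888950)
h = r sin θ − e = 6.888950 − 20 = -13.111050
sin φ = h / L = -13.111050 / 108 = -0.12139861
φ = arcsin(-0.12139861) = -6.972827°

-6.9728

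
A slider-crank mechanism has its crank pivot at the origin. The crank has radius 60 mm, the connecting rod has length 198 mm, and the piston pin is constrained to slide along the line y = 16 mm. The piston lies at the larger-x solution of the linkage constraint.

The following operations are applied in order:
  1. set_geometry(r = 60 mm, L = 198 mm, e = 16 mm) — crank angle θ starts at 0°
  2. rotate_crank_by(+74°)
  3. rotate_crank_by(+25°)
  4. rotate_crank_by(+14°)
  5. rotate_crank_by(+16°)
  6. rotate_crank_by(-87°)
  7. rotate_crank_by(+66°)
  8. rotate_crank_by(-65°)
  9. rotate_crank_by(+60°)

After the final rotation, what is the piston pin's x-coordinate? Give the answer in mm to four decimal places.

set_geometry: r = 60 mm, L = 198 mm, e = 16 mm; θ ← 0°
rotate_crank_by(+74°): θ ← 0° +74° = 74°
rotate_crank_by(+25°): θ ← 74° +25° = 99°
rotate_crank_by(+14°): θ ← 99° +14° = 113°
rotate_crank_by(+16°): θ ← 113° +16° = 129°
rotate_crank_by(-87°): θ ← 129° -87° = 42°
rotate_crank_by(+66°): θ ← 42° +66° = 108°
rotate_crank_by(-65°): θ ← 108° -65° = 43°
rotate_crank_by(+60°): θ ← 43° +60° = 103°
crank pin P = (r cos θ, r sin θ) = (-13.497063, 58.462204)
h = r sin θ − e = 58.462204 − 16 = 42.462204
x = r cos θ + √(L² − h²) = -13.497063 + √(39204.0 − 1803.0388) = -13.497063 + 193.393281 = 179.896218

179.8962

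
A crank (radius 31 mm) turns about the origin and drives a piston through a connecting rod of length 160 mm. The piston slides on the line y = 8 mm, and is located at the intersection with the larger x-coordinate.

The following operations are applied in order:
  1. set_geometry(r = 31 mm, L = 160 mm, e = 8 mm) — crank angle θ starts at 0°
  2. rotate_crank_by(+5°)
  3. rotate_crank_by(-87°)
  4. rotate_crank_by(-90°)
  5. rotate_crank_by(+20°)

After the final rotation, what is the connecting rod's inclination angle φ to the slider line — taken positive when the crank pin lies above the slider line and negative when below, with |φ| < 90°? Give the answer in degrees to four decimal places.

-8.1034

set_geometry: r = 31 mm, L = 160 mm, e = 8 mm; θ ← 0°
rotate_crank_by(+5°): θ ← 0° +5° = 5°
rotate_crank_by(-87°): θ ← 5° -87° = -82°
rotate_crank_by(-90°): θ ← -82° -90° = -172°
rotate_crank_by(+20°): θ ← -172° +20° = -152°
crank pin P = (r cos θ, r sin θ) = (-27.371375, -14.553618)
h = r sin θ − e = -14.553618 − 8 = -22.553618
sin φ = h / L = -22.553618 / 160 = -0.14096012
φ = arcsin(-0.14096012) = -8.103408°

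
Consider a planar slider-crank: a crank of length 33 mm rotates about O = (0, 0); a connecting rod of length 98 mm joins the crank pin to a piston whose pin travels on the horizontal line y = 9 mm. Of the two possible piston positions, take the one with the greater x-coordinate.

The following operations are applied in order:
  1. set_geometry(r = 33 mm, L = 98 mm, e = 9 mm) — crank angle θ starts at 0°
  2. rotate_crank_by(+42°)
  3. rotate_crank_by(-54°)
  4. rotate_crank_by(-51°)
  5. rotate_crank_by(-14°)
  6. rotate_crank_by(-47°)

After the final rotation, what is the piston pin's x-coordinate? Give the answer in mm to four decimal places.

72.5526

set_geometry: r = 33 mm, L = 98 mm, e = 9 mm; θ ← 0°
rotate_crank_by(+42°): θ ← 0° +42° = 42°
rotate_crank_by(-54°): θ ← 42° -54° = -12°
rotate_crank_by(-51°): θ ← -12° -51° = -63°
rotate_crank_by(-14°): θ ← -63° -14° = -77°
rotate_crank_by(-47°): θ ← -77° -47° = -124°
crank pin P = (r cos θ, r sin θ) = (-18.453366, -27.358240)
h = r sin θ − e = -27.358240 − 9 = -36.358240
x = r cos θ + √(L² − h²) = -18.453366 + √(9604.0 − 1321.9216) = -18.453366 + 91.005925 = 72.552559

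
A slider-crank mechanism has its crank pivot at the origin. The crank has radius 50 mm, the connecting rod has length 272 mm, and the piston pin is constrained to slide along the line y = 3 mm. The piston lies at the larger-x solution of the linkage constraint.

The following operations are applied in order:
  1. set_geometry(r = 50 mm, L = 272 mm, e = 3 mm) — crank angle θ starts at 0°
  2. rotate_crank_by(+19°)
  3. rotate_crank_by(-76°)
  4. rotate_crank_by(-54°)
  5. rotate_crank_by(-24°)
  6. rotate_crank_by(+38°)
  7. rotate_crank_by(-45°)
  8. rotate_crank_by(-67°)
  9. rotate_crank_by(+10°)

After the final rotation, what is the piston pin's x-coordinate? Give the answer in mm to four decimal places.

224.3998

set_geometry: r = 50 mm, L = 272 mm, e = 3 mm; θ ← 0°
rotate_crank_by(+19°): θ ← 0° +19° = 19°
rotate_crank_by(-76°): θ ← 19° -76° = -57°
rotate_crank_by(-54°): θ ← -57° -54° = -111°
rotate_crank_by(-24°): θ ← -111° -24° = -135°
rotate_crank_by(+38°): θ ← -135° +38° = -97°
rotate_crank_by(-45°): θ ← -97° -45° = -142°
rotate_crank_by(-67°): θ ← -142° -67° = -209°
rotate_crank_by(+10°): θ ← -209° +10° = -199°
crank pin P = (r cos θ, r sin θ) = (-47.275929, 16.278408)
h = r sin θ − e = 16.278408 − 3 = 13.278408
x = r cos θ + √(L² − h²) = -47.275929 + √(73984.0 − 176.3161) = -47.275929 + 271.675696 = 224.399767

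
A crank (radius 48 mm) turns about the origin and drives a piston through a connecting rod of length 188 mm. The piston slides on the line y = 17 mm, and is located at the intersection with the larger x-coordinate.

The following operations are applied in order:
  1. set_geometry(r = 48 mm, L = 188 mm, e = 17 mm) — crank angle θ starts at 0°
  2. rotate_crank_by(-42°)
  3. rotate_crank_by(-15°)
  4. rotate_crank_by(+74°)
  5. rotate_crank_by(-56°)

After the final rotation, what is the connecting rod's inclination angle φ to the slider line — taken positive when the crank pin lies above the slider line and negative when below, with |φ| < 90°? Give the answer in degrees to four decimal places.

-14.5428

set_geometry: r = 48 mm, L = 188 mm, e = 17 mm; θ ← 0°
rotate_crank_by(-42°): θ ← 0° -42° = -42°
rotate_crank_by(-15°): θ ← -42° -15° = -57°
rotate_crank_by(+74°): θ ← -57° +74° = 17°
rotate_crank_by(-56°): θ ← 17° -56° = -39°
crank pin P = (r cos θ, r sin θ) = (37.303006, -30.207379)
h = r sin θ − e = -30.207379 − 17 = -47.207379
sin φ = h / L = -47.207379 / 188 = -0.25110308
φ = arcsin(-0.25110308) = -14.542796°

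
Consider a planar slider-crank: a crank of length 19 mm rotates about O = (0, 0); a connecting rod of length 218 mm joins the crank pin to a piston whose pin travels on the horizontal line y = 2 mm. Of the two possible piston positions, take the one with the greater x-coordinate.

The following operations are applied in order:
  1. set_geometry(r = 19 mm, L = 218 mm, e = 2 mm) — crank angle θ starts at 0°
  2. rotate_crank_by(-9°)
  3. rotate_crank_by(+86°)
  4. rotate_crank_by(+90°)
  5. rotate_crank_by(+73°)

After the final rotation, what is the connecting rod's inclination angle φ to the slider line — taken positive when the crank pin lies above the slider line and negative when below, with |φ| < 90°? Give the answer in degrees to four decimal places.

-4.8561

set_geometry: r = 19 mm, L = 218 mm, e = 2 mm; θ ← 0°
rotate_crank_by(-9°): θ ← 0° -9° = -9°
rotate_crank_by(+86°): θ ← -9° +86° = 77°
rotate_crank_by(+90°): θ ← 77° +90° = 167°
rotate_crank_by(+73°): θ ← 167° +73° = 240°
crank pin P = (r cos θ, r sin θ) = (-9.500000, -16.454483)
h = r sin θ − e = -16.454483 − 2 = -18.454483
sin φ = h / L = -18.454483 / 218 = -0.08465359
φ = arcsin(-0.08465359) = -4.856105°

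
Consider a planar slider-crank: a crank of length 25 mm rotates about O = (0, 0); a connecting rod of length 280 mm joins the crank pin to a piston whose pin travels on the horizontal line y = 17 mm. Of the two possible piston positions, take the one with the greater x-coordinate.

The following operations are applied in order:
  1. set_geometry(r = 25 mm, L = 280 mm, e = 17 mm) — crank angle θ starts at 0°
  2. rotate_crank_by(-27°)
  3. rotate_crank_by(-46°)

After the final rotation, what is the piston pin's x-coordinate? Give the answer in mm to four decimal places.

284.3049

set_geometry: r = 25 mm, L = 280 mm, e = 17 mm; θ ← 0°
rotate_crank_by(-27°): θ ← 0° -27° = -27°
rotate_crank_by(-46°): θ ← -27° -46° = -73°
crank pin P = (r cos θ, r sin θ) = (7.309293, -23.907619)
h = r sin θ − e = -23.907619 − 17 = -40.907619
x = r cos θ + √(L² − h²) = 7.309293 + √(78400.0 − 1673.4333) = 7.309293 + 276.995608 = 284.304900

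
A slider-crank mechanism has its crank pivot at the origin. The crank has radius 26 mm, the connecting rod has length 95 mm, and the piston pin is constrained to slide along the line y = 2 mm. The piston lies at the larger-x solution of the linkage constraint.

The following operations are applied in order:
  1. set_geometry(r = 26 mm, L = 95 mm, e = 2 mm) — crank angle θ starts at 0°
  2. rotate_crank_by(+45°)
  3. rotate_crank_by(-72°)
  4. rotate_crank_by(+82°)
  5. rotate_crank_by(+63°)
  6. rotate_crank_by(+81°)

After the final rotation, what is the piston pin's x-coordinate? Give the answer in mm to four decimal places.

set_geometry: r = 26 mm, L = 95 mm, e = 2 mm; θ ← 0°
rotate_crank_by(+45°): θ ← 0° +45° = 45°
rotate_crank_by(-72°): θ ← 45° -72° = -27°
rotate_crank_by(+82°): θ ← -27° +82° = 55°
rotate_crank_by(+63°): θ ← 55° +63° = 118°
rotate_crank_by(+81°): θ ← 118° +81° = 199°
crank pin P = (r cos θ, r sin θ) = (-24.583483, -8.464772)
h = r sin θ − e = -8.464772 − 2 = -10.464772
x = r cos θ + √(L² − h²) = -24.583483 + √(9025.0 − 109.5115) = -24.583483 + 94.421865 = 69.838382

69.8384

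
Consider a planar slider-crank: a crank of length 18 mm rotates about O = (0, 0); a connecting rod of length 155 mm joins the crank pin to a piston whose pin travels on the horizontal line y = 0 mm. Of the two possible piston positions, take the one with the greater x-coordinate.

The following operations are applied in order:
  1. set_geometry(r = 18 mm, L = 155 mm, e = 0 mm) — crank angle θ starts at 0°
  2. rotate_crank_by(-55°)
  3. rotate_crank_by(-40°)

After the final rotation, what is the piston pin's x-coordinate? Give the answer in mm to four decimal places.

152.3905

set_geometry: r = 18 mm, L = 155 mm, e = 0 mm; θ ← 0°
rotate_crank_by(-55°): θ ← 0° -55° = -55°
rotate_crank_by(-40°): θ ← -55° -40° = -95°
crank pin P = (r cos θ, r sin θ) = (-1.568803, -17.931505)
h = r sin θ − e = -17.931505 − 0 = -17.931505
x = r cos θ + √(L² − h²) = -1.568803 + √(24025.0 − 321.5389) = -1.568803 + 153.959284 = 152.390481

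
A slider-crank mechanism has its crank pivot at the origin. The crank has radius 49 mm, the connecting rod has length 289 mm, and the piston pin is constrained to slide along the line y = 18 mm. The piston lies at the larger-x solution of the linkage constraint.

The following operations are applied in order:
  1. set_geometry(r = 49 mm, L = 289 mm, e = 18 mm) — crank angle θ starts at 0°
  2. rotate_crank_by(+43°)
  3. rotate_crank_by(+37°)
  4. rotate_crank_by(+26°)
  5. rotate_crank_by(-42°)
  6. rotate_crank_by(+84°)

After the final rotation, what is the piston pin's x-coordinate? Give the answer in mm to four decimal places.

set_geometry: r = 49 mm, L = 289 mm, e = 18 mm; θ ← 0°
rotate_crank_by(+43°): θ ← 0° +43° = 43°
rotate_crank_by(+37°): θ ← 43° +37° = 80°
rotate_crank_by(+26°): θ ← 80° +26° = 106°
rotate_crank_by(-42°): θ ← 106° -42° = 64°
rotate_crank_by(+84°): θ ← 64° +84° = 148°
crank pin P = (r cos θ, r sin θ) = (-41.554357, 25.966044)
h = r sin θ − e = 25.966044 − 18 = 7.966044
x = r cos θ + √(L² − h²) = -41.554357 + √(83521.0 − 63.4579) = -41.554357 + 288.890190 = 247.335834

247.3358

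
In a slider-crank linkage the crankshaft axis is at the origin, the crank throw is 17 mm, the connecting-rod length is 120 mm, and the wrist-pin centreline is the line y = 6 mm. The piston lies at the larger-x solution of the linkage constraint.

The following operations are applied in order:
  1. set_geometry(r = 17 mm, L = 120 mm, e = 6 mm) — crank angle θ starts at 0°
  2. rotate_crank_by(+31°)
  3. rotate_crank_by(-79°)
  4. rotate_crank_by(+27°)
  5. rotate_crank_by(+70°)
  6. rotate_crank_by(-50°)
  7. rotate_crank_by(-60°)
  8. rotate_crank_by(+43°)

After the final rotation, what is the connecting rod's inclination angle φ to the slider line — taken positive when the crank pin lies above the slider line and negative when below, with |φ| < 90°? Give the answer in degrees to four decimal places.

set_geometry: r = 17 mm, L = 120 mm, e = 6 mm; θ ← 0°
rotate_crank_by(+31°): θ ← 0° +31° = 31°
rotate_crank_by(-79°): θ ← 31° -79° = -48°
rotate_crank_by(+27°): θ ← -48° +27° = -21°
rotate_crank_by(+70°): θ ← -21° +70° = 49°
rotate_crank_by(-50°): θ ← 49° -50° = -1°
rotate_crank_by(-60°): θ ← -1° -60° = -61°
rotate_crank_by(+43°): θ ← -61° +43° = -18°
crank pin P = (r cos θ, r sin θ) = (16.167961, -5.253289)
h = r sin θ − e = -5.253289 − 6 = -11.253289
sin φ = h / L = -11.253289 / 120 = -0.09377741
φ = arcsin(-0.09377741) = -5.380956°

-5.3810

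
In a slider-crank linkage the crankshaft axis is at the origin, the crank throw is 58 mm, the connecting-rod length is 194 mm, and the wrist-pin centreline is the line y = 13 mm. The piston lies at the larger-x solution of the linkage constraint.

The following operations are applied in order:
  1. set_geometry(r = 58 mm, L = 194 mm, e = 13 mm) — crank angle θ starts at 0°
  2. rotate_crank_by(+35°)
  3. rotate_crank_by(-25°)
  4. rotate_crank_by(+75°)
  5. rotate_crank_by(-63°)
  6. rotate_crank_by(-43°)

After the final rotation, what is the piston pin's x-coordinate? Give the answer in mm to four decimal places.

set_geometry: r = 58 mm, L = 194 mm, e = 13 mm; θ ← 0°
rotate_crank_by(+35°): θ ← 0° +35° = 35°
rotate_crank_by(-25°): θ ← 35° -25° = 10°
rotate_crank_by(+75°): θ ← 10° +75° = 85°
rotate_crank_by(-63°): θ ← 85° -63° = 22°
rotate_crank_by(-43°): θ ← 22° -43° = -21°
crank pin P = (r cos θ, r sin θ) = (54.147665, -20.785341)
h = r sin θ − e = -20.785341 − 13 = -33.785341
x = r cos θ + √(L² − h²) = 54.147665 + √(37636.0 − 1141.4493) = 54.147665 + 191.035470 = 245.183135

245.1831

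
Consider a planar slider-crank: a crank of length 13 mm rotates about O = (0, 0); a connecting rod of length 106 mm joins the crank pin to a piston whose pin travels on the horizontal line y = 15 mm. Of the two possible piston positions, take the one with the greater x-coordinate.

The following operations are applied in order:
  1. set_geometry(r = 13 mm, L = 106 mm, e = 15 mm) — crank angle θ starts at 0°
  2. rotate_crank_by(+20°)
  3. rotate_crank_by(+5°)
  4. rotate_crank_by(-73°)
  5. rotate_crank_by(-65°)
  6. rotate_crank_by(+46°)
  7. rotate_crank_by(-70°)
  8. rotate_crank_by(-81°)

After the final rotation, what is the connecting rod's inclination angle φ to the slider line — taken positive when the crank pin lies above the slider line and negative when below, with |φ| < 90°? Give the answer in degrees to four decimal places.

-3.7845

set_geometry: r = 13 mm, L = 106 mm, e = 15 mm; θ ← 0°
rotate_crank_by(+20°): θ ← 0° +20° = 20°
rotate_crank_by(+5°): θ ← 20° +5° = 25°
rotate_crank_by(-73°): θ ← 25° -73° = -48°
rotate_crank_by(-65°): θ ← -48° -65° = -113°
rotate_crank_by(+46°): θ ← -113° +46° = -67°
rotate_crank_by(-70°): θ ← -67° -70° = -137°
rotate_crank_by(-81°): θ ← -137° -81° = -218°
crank pin P = (r cos θ, r sin θ) = (-10.244140, 8.003599)
h = r sin θ − e = 8.003599 − 15 = -6.996401
sin φ = h / L = -6.996401 / 106 = -0.06600378
φ = arcsin(-0.06600378) = -3.784489°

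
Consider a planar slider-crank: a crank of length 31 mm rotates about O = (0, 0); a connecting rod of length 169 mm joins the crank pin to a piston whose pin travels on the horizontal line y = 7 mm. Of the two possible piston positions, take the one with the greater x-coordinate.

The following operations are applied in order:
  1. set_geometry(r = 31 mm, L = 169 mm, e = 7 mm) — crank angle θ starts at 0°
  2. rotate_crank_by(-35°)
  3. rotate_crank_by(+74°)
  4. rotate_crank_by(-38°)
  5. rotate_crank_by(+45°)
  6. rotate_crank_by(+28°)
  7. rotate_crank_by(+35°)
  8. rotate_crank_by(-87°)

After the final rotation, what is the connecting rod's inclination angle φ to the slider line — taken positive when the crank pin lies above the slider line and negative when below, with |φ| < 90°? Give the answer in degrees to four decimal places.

1.5641

set_geometry: r = 31 mm, L = 169 mm, e = 7 mm; θ ← 0°
rotate_crank_by(-35°): θ ← 0° -35° = -35°
rotate_crank_by(+74°): θ ← -35° +74° = 39°
rotate_crank_by(-38°): θ ← 39° -38° = 1°
rotate_crank_by(+45°): θ ← 1° +45° = 46°
rotate_crank_by(+28°): θ ← 46° +28° = 74°
rotate_crank_by(+35°): θ ← 74° +35° = 109°
rotate_crank_by(-87°): θ ← 109° -87° = 22°
crank pin P = (r cos θ, r sin θ) = (28.742699, 11.612804)
h = r sin θ − e = 11.612804 − 7 = 4.612804
sin φ = h / L = 4.612804 / 169 = 0.02729470
φ = arcsin(0.02729470) = 1.564065°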